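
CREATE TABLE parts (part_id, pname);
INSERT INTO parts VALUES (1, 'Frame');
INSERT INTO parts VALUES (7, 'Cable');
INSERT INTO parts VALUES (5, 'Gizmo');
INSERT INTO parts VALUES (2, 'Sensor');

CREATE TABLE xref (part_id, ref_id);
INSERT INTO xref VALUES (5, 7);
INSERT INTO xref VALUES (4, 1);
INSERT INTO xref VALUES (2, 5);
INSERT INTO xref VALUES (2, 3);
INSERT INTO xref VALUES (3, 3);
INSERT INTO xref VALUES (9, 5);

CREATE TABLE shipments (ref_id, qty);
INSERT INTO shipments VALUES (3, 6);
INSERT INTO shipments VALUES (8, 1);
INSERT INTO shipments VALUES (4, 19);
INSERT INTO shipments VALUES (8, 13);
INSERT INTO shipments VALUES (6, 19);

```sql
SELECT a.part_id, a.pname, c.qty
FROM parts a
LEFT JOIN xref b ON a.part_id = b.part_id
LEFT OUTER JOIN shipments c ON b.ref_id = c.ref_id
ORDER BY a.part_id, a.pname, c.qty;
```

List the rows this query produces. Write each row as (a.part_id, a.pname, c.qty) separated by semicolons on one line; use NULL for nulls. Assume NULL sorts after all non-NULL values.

(1, Frame, NULL); (2, Sensor, 6); (2, Sensor, NULL); (5, Gizmo, NULL); (7, Cable, NULL)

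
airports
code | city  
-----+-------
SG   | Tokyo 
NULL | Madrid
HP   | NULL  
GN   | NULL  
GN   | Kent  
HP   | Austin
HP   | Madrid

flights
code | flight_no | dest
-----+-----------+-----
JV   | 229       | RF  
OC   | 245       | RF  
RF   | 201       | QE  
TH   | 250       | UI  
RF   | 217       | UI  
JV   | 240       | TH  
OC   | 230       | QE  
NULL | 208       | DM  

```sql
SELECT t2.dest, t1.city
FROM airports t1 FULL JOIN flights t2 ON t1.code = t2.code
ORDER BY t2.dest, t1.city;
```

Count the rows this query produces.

FULL OUTER JOIN keeps every row from both sides; unmatched rows get NULL for the other side's columns.
Matching on t1.code = t2.code. A NULL in a compared column never satisfies the condition.
- t1 row (code=SG): no match → kept, t2 columns NULL.
- t1 row (code=NULL): no match → kept, t2 columns NULL.
- t1 row (code=HP): no match → kept, t2 columns NULL.
- t1 row (code=GN): no match → kept, t2 columns NULL.
- t1 row (code=GN): no match → kept, t2 columns NULL.
- t1 row (code=HP): no match → kept, t2 columns NULL.
- t1 row (code=HP): no match → kept, t2 columns NULL.
- plus 8 unmatched t2 row(s), each kept with NULL t1 columns.
Total: 0 matched + 15 padded = 15 rows.

15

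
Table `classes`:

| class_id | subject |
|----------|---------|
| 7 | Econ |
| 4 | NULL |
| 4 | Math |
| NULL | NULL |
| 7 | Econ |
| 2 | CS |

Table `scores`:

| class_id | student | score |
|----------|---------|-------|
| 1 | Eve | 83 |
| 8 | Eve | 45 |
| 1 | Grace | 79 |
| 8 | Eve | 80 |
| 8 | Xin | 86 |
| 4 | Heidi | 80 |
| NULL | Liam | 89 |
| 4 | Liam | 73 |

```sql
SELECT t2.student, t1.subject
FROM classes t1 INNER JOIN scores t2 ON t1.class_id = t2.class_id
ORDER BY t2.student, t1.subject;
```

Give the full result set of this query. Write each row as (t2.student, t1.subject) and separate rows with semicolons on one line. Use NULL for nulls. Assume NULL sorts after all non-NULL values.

INNER JOIN keeps only pairs where the ON condition holds.
Matching on t1.class_id = t2.class_id. A NULL in a compared column never satisfies the condition.
- t1 row (class_id=7): no match → dropped.
- t1 row (class_id=4): matches 2 t2 row(s) → 2 output row(s).
- t1 row (class_id=4): matches 2 t2 row(s) → 2 output row(s).
- t1 row (class_id=NULL): no match → dropped.
- t1 row (class_id=7): no match → dropped.
- t1 row (class_id=2): no match → dropped.
After projecting and ordering:
t2.student | t1.subject
Heidi | Math
Heidi | NULL
Liam | Math
Liam | NULL

(Heidi, Math); (Heidi, NULL); (Liam, Math); (Liam, NULL)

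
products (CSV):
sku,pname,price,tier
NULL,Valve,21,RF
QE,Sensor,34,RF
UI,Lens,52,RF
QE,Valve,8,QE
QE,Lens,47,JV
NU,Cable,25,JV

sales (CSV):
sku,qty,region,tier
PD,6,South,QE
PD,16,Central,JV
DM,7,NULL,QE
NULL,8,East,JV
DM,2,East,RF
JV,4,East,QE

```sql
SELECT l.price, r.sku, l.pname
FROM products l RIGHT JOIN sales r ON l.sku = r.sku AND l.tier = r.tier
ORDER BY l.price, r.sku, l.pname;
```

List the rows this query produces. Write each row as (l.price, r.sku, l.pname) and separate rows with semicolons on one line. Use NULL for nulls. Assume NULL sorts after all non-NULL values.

RIGHT JOIN keeps every row from `sales`; unmatched rows get NULL for `products`'s columns.
Matching on l.sku = r.sku AND l.tier = r.tier. A NULL in a compared column never satisfies the condition.
- l[0] sku=NULL, tier=RF → no match.
- l[1] sku=QE, tier=RF → no match.
- l[2] sku=UI, tier=RF → no match.
- l[3] sku=QE, tier=QE → no match.
- l[4] sku=QE, tier=JV → no match.
- l[5] sku=NU, tier=JV → no match.
- 6 row(s) from r found no l partner → padded with NULL.
After projecting and ordering:
l.price | r.sku | l.pname
NULL | DM | NULL
NULL | DM | NULL
NULL | JV | NULL
NULL | PD | NULL
NULL | PD | NULL
NULL | NULL | NULL

(NULL, DM, NULL); (NULL, DM, NULL); (NULL, JV, NULL); (NULL, PD, NULL); (NULL, PD, NULL); (NULL, NULL, NULL)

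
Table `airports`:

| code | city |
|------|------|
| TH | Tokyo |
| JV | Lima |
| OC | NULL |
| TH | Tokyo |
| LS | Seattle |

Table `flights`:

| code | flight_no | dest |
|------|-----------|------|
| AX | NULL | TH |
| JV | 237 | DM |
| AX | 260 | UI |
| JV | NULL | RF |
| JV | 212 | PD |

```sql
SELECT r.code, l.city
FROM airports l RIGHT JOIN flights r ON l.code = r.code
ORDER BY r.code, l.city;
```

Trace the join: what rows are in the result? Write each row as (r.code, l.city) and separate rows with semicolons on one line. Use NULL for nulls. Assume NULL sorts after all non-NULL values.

(AX, NULL); (AX, NULL); (JV, Lima); (JV, Lima); (JV, Lima)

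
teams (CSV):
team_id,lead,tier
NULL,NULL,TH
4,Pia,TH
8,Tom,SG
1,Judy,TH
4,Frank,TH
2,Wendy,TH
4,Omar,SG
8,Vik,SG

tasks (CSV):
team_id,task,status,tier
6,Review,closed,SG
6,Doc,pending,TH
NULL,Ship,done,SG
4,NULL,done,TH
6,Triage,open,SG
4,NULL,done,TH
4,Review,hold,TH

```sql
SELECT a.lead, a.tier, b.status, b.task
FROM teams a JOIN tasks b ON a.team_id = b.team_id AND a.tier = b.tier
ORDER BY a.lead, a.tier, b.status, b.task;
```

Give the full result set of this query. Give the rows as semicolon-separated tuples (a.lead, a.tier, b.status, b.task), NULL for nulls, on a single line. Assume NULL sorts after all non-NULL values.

(Frank, TH, done, NULL); (Frank, TH, done, NULL); (Frank, TH, hold, Review); (Pia, TH, done, NULL); (Pia, TH, done, NULL); (Pia, TH, hold, Review)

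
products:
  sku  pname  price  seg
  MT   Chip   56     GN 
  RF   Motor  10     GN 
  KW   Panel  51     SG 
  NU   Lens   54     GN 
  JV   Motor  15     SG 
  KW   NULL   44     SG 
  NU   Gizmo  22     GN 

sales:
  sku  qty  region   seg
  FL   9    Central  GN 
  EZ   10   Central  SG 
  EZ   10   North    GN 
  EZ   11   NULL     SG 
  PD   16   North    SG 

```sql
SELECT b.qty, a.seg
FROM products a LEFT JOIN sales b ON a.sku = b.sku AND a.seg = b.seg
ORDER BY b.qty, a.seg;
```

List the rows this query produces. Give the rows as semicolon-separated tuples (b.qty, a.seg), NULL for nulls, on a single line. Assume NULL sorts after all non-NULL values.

LEFT JOIN keeps every row from `products`; unmatched rows get NULL for `sales`'s columns.
Matching on a.sku = b.sku AND a.seg = b.seg.
- a row (sku=MT, seg=GN): no match → kept, b columns NULL.
- a row (sku=RF, seg=GN): no match → kept, b columns NULL.
- a row (sku=KW, seg=SG): no match → kept, b columns NULL.
- a row (sku=NU, seg=GN): no match → kept, b columns NULL.
- a row (sku=JV, seg=SG): no match → kept, b columns NULL.
- a row (sku=KW, seg=SG): no match → kept, b columns NULL.
- a row (sku=NU, seg=GN): no match → kept, b columns NULL.
After projecting and ordering:
b.qty | a.seg
NULL | GN
NULL | GN
NULL | GN
NULL | GN
NULL | SG
NULL | SG
NULL | SG

(NULL, GN); (NULL, GN); (NULL, GN); (NULL, GN); (NULL, SG); (NULL, SG); (NULL, SG)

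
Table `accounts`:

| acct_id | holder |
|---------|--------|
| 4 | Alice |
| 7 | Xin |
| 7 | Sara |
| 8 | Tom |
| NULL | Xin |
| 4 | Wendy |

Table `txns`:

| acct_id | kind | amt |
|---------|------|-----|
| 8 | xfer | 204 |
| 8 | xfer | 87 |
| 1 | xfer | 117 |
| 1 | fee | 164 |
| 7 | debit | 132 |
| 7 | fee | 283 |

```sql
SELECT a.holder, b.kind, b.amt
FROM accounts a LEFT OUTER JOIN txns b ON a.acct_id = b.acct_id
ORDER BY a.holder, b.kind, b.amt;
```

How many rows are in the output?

LEFT JOIN keeps every row from `accounts`; unmatched rows get NULL for `txns`'s columns.
Matching on a.acct_id = b.acct_id. A NULL in a compared column never satisfies the condition.
- a row (acct_id=4): no match → kept, b columns NULL.
- a row (acct_id=7): matches 2 b row(s) → 2 output row(s).
- a row (acct_id=7): matches 2 b row(s) → 2 output row(s).
- a row (acct_id=8): matches 2 b row(s) → 2 output row(s).
- a row (acct_id=NULL): no match → kept, b columns NULL.
- a row (acct_id=4): no match → kept, b columns NULL.
Total: 6 matched + 3 padded = 9 rows.

9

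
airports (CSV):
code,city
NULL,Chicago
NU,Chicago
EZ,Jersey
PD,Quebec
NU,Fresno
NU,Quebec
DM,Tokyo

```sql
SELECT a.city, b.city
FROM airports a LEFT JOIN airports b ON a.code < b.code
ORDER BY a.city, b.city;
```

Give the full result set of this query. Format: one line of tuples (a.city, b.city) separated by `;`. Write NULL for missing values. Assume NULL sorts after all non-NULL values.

(Chicago, Quebec); (Chicago, NULL); (Fresno, Quebec); (Jersey, Chicago); (Jersey, Fresno); (Jersey, Quebec); (Jersey, Quebec); (Quebec, Quebec); (Quebec, NULL); (Tokyo, Chicago); (Tokyo, Fresno); (Tokyo, Jersey); (Tokyo, Quebec); (Tokyo, Quebec)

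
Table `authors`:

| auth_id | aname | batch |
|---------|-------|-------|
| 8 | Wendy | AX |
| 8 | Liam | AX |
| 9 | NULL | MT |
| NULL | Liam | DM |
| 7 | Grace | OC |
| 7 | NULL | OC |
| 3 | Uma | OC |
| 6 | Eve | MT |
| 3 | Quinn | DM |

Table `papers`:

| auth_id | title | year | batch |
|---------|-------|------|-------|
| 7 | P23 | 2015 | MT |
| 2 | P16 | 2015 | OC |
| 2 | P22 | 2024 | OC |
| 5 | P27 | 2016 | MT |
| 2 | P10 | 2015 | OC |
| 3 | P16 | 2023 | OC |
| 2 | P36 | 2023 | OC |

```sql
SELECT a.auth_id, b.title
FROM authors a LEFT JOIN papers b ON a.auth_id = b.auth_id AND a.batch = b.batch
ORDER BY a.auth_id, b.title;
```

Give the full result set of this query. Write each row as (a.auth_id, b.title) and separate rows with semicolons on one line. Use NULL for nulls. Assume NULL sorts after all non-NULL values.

LEFT JOIN keeps every row from `authors`; unmatched rows get NULL for `papers`'s columns.
Matching on a.auth_id = b.auth_id AND a.batch = b.batch. A NULL in a compared column never satisfies the condition.
- auth_id=8, batch=AX: no b row matches, row kept with b columns NULL.
- auth_id=8, batch=AX: no b row matches, row kept with b columns NULL.
- auth_id=9, batch=MT: no b row matches, row kept with b columns NULL.
- auth_id=NULL, batch=DM: no b row matches, row kept with b columns NULL.
- auth_id=7, batch=OC: no b row matches, row kept with b columns NULL.
- auth_id=7, batch=OC: no b row matches, row kept with b columns NULL.
- auth_id=3, batch=OC: 1 matching b row(s), so 1 row(s) emitted.
- auth_id=6, batch=MT: no b row matches, row kept with b columns NULL.
- auth_id=3, batch=DM: no b row matches, row kept with b columns NULL.
After projecting and ordering:
a.auth_id | b.title
3 | P16
3 | NULL
6 | NULL
7 | NULL
7 | NULL
8 | NULL
8 | NULL
9 | NULL
NULL | NULL

(3, P16); (3, NULL); (6, NULL); (7, NULL); (7, NULL); (8, NULL); (8, NULL); (9, NULL); (NULL, NULL)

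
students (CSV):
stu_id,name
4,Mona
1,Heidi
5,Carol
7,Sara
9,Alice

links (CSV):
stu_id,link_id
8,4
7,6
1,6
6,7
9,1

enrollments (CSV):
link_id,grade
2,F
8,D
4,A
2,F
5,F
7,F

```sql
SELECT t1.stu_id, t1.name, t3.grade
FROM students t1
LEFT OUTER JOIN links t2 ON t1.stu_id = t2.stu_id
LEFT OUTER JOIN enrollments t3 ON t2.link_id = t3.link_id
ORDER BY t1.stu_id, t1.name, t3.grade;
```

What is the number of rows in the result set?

5

Joins associate left-to-right: students LEFT JOIN links on stu_id gives 5 intermediate row(s).
Then LEFT JOIN `enrollments t3` on link_id: each of those 5 rows is kept; rows whose t2.link_id has no match in t3 get NULL for t3's columns.
Result: 5 row(s).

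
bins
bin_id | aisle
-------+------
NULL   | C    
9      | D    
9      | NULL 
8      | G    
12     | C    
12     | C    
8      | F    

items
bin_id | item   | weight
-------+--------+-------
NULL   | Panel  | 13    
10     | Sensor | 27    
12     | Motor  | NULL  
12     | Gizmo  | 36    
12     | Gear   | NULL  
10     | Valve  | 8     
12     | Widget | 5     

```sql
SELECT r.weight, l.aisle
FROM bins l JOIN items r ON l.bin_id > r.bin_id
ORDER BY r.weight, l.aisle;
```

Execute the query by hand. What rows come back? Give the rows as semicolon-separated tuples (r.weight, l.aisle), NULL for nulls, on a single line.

INNER JOIN keeps only pairs where the ON condition holds.
Matching on l.bin_id > r.bin_id. A NULL in a compared column never satisfies the condition.
- l[0] bin_id=NULL → no match; dropped.
- l[1] bin_id=9 → no match; dropped.
- l[2] bin_id=9 → no match; dropped.
- l[3] bin_id=8 → no match; dropped.
- l[4] bin_id=12 → 2 match(es) in r → 2 row(s).
- l[5] bin_id=12 → 2 match(es) in r → 2 row(s).
- l[6] bin_id=8 → no match; dropped.
After projecting and ordering:
r.weight | l.aisle
8 | C
8 | C
27 | C
27 | C

(8, C); (8, C); (27, C); (27, C)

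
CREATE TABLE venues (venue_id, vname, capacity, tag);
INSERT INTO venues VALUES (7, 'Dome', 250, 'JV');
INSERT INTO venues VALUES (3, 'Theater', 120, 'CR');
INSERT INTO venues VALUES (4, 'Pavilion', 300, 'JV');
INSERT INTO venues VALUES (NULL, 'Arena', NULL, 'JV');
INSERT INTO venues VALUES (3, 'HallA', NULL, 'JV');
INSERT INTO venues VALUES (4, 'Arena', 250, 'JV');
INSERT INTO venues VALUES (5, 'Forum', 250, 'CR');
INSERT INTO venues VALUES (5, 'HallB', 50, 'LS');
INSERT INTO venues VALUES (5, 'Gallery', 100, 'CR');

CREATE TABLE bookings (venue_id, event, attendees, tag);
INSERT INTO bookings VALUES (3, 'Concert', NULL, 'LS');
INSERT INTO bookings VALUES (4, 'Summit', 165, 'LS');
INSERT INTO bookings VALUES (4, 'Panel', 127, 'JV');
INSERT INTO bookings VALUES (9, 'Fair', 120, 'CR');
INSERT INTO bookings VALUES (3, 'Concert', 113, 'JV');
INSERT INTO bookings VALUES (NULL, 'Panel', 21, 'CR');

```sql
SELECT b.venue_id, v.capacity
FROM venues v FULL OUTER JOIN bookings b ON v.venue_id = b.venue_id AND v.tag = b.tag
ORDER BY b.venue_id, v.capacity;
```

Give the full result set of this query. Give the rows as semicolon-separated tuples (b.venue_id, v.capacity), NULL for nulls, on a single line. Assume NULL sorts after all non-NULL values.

FULL OUTER JOIN keeps every row from both sides; unmatched rows get NULL for the other side's columns.
Matching on v.venue_id = b.venue_id AND v.tag = b.tag. A NULL in a compared column never satisfies the condition.
- v row (venue_id=7, tag=JV): no match → kept, b columns NULL.
- v row (venue_id=3, tag=CR): no match → kept, b columns NULL.
- v row (venue_id=4, tag=JV): matches 1 b row(s) → 1 output row(s).
- v row (venue_id=NULL, tag=JV): no match → kept, b columns NULL.
- v row (venue_id=3, tag=JV): matches 1 b row(s) → 1 output row(s).
- v row (venue_id=4, tag=JV): matches 1 b row(s) → 1 output row(s).
- v row (venue_id=5, tag=CR): no match → kept, b columns NULL.
- v row (venue_id=5, tag=LS): no match → kept, b columns NULL.
- v row (venue_id=5, tag=CR): no match → kept, b columns NULL.
- 4 row(s) from b found no v partner → padded with NULL.

(3, NULL); (3, NULL); (4, 250); (4, 300); (4, NULL); (9, NULL); (NULL, 50); (NULL, 100); (NULL, 120); (NULL, 250); (NULL, 250); (NULL, NULL); (NULL, NULL)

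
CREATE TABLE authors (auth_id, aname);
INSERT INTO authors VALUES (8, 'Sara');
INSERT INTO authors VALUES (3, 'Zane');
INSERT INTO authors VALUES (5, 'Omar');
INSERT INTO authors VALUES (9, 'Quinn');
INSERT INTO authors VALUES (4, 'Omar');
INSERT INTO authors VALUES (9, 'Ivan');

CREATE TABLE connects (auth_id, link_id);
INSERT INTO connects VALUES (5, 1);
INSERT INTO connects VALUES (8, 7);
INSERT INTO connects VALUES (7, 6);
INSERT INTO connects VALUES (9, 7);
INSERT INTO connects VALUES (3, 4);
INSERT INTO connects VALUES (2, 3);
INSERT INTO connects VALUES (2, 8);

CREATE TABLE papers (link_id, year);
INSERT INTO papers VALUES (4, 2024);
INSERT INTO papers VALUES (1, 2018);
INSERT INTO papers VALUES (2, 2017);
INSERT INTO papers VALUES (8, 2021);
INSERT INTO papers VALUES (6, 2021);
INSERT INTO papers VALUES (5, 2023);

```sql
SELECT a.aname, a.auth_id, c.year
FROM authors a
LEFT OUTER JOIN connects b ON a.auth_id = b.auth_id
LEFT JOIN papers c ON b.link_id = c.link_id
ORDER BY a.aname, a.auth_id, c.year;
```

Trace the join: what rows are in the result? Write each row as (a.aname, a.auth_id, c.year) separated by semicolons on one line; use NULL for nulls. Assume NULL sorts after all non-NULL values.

Step 1 — a LEFT JOIN b on auth_id → 6 row(s).
Then LEFT JOIN `papers c` on link_id: each of those 6 rows is kept; rows whose b.link_id has no match in c get NULL for c's columns.

(Ivan, 9, NULL); (Omar, 4, NULL); (Omar, 5, 2018); (Quinn, 9, NULL); (Sara, 8, NULL); (Zane, 3, 2024)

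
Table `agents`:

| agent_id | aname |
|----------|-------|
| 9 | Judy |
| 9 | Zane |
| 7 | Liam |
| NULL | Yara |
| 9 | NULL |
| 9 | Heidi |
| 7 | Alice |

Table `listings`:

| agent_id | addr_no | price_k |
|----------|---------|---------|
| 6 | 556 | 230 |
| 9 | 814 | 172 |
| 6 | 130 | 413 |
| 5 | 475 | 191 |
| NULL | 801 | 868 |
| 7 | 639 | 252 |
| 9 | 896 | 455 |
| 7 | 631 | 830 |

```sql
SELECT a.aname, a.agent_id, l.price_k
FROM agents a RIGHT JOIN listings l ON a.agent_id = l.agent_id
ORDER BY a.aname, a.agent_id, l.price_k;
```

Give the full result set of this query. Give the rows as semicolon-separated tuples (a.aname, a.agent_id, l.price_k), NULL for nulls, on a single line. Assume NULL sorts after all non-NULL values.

(Alice, 7, 252); (Alice, 7, 830); (Heidi, 9, 172); (Heidi, 9, 455); (Judy, 9, 172); (Judy, 9, 455); (Liam, 7, 252); (Liam, 7, 830); (Zane, 9, 172); (Zane, 9, 455); (NULL, 9, 172); (NULL, 9, 455); (NULL, NULL, 191); (NULL, NULL, 230); (NULL, NULL, 413); (NULL, NULL, 868)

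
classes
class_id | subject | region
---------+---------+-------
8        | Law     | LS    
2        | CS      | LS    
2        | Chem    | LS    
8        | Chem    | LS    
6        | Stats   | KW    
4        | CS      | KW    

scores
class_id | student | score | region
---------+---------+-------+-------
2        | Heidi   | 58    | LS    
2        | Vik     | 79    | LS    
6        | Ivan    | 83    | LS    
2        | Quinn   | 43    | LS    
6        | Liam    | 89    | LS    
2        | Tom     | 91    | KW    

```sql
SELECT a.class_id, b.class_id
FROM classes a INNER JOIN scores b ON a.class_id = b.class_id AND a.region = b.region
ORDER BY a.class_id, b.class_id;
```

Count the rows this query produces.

6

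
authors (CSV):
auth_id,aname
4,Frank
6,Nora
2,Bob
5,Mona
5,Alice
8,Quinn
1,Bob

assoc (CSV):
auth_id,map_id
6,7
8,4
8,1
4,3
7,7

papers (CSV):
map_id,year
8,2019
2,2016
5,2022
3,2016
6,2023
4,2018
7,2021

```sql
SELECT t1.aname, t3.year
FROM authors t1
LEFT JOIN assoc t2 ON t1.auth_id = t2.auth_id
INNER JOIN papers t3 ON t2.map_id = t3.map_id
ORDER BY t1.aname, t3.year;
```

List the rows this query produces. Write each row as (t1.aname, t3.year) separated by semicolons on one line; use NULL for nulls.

Step 1 — t1 LEFT JOIN t2 on auth_id → 8 row(s).
Then INNER JOIN `papers t3` on map_id: keep only rows whose t2.map_id appears in t3.

(Frank, 2016); (Nora, 2021); (Quinn, 2018)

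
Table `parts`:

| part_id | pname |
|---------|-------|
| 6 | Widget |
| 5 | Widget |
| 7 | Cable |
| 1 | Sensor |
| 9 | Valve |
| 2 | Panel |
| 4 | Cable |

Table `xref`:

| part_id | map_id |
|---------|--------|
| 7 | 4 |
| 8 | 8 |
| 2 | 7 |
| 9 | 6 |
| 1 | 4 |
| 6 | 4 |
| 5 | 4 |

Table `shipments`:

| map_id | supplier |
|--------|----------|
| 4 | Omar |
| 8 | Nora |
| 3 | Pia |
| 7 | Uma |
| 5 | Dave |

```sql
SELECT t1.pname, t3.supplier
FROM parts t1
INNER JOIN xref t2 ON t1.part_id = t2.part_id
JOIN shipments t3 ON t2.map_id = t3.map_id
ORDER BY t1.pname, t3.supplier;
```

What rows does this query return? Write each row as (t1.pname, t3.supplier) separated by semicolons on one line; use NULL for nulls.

(Cable, Omar); (Panel, Uma); (Sensor, Omar); (Widget, Omar); (Widget, Omar)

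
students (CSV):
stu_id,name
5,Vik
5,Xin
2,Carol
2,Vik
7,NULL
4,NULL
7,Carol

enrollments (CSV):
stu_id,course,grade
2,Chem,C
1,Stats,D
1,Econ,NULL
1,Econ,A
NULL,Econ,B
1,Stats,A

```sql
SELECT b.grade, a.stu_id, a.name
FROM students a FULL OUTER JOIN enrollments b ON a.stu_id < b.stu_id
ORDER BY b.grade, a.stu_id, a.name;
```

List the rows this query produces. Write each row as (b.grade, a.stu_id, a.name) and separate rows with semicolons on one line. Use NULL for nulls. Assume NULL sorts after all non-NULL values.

(A, NULL, NULL); (A, NULL, NULL); (B, NULL, NULL); (C, NULL, NULL); (D, NULL, NULL); (NULL, 2, Carol); (NULL, 2, Vik); (NULL, 4, NULL); (NULL, 5, Vik); (NULL, 5, Xin); (NULL, 7, Carol); (NULL, 7, NULL); (NULL, NULL, NULL)

FULL OUTER JOIN keeps every row from both sides; unmatched rows get NULL for the other side's columns.
Matching on a.stu_id < b.stu_id. A NULL in a compared column never satisfies the condition.
- a (stu_id=5) has no partner → padded with NULL.
- a (stu_id=5) has no partner → padded with NULL.
- a (stu_id=2) has no partner → padded with NULL.
- a (stu_id=2) has no partner → padded with NULL.
- a (stu_id=7) has no partner → padded with NULL.
- a (stu_id=4) has no partner → padded with NULL.
- a (stu_id=7) has no partner → padded with NULL.
- 6 b row(s) had no a match → kept, a columns NULL.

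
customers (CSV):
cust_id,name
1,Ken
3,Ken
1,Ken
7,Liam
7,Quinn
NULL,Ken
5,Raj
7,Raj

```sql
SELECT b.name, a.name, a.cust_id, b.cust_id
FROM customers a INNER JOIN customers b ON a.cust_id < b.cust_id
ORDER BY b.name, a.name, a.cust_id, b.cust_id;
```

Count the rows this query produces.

17

INNER JOIN keeps only pairs where the ON condition holds.
Matching on a.cust_id < b.cust_id. A NULL in a compared column never satisfies the condition.
- cust_id=1: 5 matching b row(s), so 5 row(s) emitted.
- cust_id=3: 4 matching b row(s), so 4 row(s) emitted.
- cust_id=1: 5 matching b row(s), so 5 row(s) emitted.
- cust_id=7: no matching b row, dropped.
- cust_id=7: no matching b row, dropped.
- cust_id=NULL: no matching b row, dropped.
- cust_id=5: 3 matching b row(s), so 3 row(s) emitted.
- cust_id=7: no matching b row, dropped.
Total: 17 rows.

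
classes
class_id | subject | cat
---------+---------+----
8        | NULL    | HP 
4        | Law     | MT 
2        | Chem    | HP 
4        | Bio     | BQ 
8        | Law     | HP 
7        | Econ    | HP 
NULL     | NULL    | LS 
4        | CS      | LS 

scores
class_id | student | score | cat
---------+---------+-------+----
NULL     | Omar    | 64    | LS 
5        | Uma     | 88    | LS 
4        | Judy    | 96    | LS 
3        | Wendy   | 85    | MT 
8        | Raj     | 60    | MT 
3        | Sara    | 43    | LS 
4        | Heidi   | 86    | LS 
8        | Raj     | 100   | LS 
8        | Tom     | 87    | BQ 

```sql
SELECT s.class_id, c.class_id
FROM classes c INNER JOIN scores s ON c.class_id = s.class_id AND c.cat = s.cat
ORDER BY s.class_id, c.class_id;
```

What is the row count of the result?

2

INNER JOIN keeps only pairs where the ON condition holds.
Matching on c.class_id = s.class_id AND c.cat = s.cat. A NULL in a compared column never satisfies the condition.
- c (class_id=8, cat=HP) has no partner → excluded.
- c (class_id=4, cat=MT) has no partner → excluded.
- c (class_id=2, cat=HP) has no partner → excluded.
- c (class_id=4, cat=BQ) has no partner → excluded.
- c (class_id=8, cat=HP) has no partner → excluded.
- c (class_id=7, cat=HP) has no partner → excluded.
- c (class_id=NULL, cat=LS) has no partner → excluded.
- c (class_id=4, cat=LS) pairs with 2 row(s) of s.
Total: 2 rows.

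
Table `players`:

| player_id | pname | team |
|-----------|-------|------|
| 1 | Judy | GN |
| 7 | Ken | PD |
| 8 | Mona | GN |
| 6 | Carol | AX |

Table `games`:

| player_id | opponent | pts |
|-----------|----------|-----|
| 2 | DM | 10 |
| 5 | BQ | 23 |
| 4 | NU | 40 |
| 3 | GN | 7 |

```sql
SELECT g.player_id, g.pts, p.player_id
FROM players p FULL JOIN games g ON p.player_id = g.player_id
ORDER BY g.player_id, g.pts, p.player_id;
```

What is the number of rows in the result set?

8

FULL OUTER JOIN keeps every row from both sides; unmatched rows get NULL for the other side's columns.
Matching on p.player_id = g.player_id.
- p (player_id=1) has no partner → padded with NULL.
- p (player_id=7) has no partner → padded with NULL.
- p (player_id=8) has no partner → padded with NULL.
- p (player_id=6) has no partner → padded with NULL.
- 4 g row(s) had no p match → kept, p columns NULL.
Total: 0 matched + 8 padded = 8 rows.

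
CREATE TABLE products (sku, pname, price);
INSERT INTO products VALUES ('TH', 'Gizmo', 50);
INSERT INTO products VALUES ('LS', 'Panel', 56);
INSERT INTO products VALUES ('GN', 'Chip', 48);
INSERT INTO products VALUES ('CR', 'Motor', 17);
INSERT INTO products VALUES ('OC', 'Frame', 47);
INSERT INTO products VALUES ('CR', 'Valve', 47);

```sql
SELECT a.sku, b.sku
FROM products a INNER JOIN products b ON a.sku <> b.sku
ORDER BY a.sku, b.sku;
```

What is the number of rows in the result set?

28

INNER JOIN keeps only pairs where the ON condition holds.
Matching on a.sku <> b.sku.
- a row (sku=TH): matches 5 b row(s) → 5 output row(s).
- a row (sku=LS): matches 5 b row(s) → 5 output row(s).
- a row (sku=GN): matches 5 b row(s) → 5 output row(s).
- a row (sku=CR): matches 4 b row(s) → 4 output row(s).
- a row (sku=OC): matches 5 b row(s) → 5 output row(s).
- a row (sku=CR): matches 4 b row(s) → 4 output row(s).
Total: 28 rows.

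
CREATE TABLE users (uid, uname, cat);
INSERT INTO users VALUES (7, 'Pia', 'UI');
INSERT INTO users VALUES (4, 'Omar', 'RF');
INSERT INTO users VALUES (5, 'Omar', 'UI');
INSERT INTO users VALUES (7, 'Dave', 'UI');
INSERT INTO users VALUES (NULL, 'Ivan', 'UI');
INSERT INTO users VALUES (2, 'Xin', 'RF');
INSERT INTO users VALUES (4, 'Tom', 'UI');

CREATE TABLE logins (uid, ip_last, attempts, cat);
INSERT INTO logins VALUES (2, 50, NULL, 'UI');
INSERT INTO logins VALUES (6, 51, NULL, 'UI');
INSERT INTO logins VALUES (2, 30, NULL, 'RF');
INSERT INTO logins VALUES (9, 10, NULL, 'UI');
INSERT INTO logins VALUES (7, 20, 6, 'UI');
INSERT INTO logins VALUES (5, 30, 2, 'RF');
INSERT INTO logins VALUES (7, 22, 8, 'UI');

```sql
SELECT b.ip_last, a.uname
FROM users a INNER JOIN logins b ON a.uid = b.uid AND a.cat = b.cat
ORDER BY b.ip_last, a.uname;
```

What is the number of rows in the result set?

5

INNER JOIN keeps only pairs where the ON condition holds.
Matching on a.uid = b.uid AND a.cat = b.cat. A NULL in a compared column never satisfies the condition.
- a row (uid=7, cat=UI): matches 2 b row(s) → 2 output row(s).
- a row (uid=4, cat=RF): no match → dropped.
- a row (uid=5, cat=UI): no match → dropped.
- a row (uid=7, cat=UI): matches 2 b row(s) → 2 output row(s).
- a row (uid=NULL, cat=UI): no match → dropped.
- a row (uid=2, cat=RF): matches 1 b row(s) → 1 output row(s).
- a row (uid=4, cat=UI): no match → dropped.
Total: 5 rows.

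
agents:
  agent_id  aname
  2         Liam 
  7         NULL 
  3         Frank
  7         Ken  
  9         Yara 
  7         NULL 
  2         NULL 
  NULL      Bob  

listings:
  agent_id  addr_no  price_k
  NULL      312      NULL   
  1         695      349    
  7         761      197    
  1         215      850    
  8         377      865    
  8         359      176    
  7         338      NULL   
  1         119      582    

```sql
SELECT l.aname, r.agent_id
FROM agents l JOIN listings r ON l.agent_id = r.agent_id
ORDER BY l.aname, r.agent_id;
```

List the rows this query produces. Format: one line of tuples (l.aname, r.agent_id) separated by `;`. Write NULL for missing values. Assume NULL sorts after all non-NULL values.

(Ken, 7); (Ken, 7); (NULL, 7); (NULL, 7); (NULL, 7); (NULL, 7)

INNER JOIN keeps only pairs where the ON condition holds.
Matching on l.agent_id = r.agent_id. A NULL in a compared column never satisfies the condition.
- l (agent_id=2) has no partner → excluded.
- l (agent_id=7) pairs with 2 row(s) of r.
- l (agent_id=3) has no partner → excluded.
- l (agent_id=7) pairs with 2 row(s) of r.
- l (agent_id=9) has no partner → excluded.
- l (agent_id=7) pairs with 2 row(s) of r.
- l (agent_id=2) has no partner → excluded.
- l (agent_id=NULL) has no partner → excluded.
After projecting and ordering:
l.aname | r.agent_id
Ken | 7
Ken | 7
NULL | 7
NULL | 7
NULL | 7
NULL | 7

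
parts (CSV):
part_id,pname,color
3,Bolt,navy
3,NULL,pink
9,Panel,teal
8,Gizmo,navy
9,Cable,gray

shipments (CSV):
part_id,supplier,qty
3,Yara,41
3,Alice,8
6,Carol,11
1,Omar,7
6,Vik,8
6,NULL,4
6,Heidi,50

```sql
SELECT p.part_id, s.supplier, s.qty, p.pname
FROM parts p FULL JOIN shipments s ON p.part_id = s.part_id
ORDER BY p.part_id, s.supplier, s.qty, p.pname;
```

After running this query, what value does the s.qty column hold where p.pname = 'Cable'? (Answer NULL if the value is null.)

FULL OUTER JOIN keeps every row from both sides; unmatched rows get NULL for the other side's columns.
Matching on p.part_id = s.part_id.
- p[0] part_id=3 → 2 match(es) in s → 2 row(s).
- p[1] part_id=3 → 2 match(es) in s → 2 row(s).
- p[2] part_id=9 → no match; kept with NULLs on the s side.
- p[3] part_id=8 → no match; kept with NULLs on the s side.
- p[4] part_id=9 → no match; kept with NULLs on the s side.
- 5 s row(s) had no p match → kept, p columns NULL.

NULL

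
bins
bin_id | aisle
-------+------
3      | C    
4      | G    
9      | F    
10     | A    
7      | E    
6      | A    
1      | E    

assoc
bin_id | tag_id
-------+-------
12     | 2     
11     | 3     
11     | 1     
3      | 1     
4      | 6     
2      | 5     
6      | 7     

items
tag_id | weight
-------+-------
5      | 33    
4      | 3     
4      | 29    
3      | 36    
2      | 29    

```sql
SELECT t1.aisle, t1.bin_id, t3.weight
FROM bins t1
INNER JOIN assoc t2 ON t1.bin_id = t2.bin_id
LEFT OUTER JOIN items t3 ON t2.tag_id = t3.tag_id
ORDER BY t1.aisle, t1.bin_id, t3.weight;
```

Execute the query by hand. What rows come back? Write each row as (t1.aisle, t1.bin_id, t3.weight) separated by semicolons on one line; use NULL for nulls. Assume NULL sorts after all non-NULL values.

Joins associate left-to-right: bins INNER JOIN assoc on bin_id gives 3 intermediate row(s).
Then LEFT JOIN `items t3` on tag_id: each of those 3 rows is kept; rows whose t2.tag_id has no match in t3 get NULL for t3's columns.

(A, 6, NULL); (C, 3, NULL); (G, 4, NULL)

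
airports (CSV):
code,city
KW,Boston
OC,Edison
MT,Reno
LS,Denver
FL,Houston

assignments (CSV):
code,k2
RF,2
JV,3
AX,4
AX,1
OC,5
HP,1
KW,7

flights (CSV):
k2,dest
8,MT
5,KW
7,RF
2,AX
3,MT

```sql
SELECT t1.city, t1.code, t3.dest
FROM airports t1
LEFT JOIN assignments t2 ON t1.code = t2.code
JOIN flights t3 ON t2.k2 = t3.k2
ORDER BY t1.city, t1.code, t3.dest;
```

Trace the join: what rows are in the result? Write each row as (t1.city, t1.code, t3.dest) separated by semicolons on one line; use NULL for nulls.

(Boston, KW, RF); (Edison, OC, KW)

Step 1 — t1 LEFT JOIN t2 on code → 5 row(s).
Then INNER JOIN `flights t3` on k2: keep only rows whose t2.k2 appears in t3.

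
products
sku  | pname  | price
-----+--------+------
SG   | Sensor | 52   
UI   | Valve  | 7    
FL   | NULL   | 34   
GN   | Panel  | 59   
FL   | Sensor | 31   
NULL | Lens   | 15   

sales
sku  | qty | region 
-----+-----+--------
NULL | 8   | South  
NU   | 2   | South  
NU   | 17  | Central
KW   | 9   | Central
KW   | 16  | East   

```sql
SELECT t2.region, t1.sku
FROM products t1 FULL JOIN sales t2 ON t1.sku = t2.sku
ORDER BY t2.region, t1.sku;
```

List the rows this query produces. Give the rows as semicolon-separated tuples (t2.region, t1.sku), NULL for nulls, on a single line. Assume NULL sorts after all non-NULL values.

FULL OUTER JOIN keeps every row from both sides; unmatched rows get NULL for the other side's columns.
Matching on t1.sku = t2.sku. A NULL in a compared column never satisfies the condition.
- sku=SG: no t2 row matches, row kept with t2 columns NULL.
- sku=UI: no t2 row matches, row kept with t2 columns NULL.
- sku=FL: no t2 row matches, row kept with t2 columns NULL.
- sku=GN: no t2 row matches, row kept with t2 columns NULL.
- sku=FL: no t2 row matches, row kept with t2 columns NULL.
- sku=NULL: no t2 row matches, row kept with t2 columns NULL.
- 5 t2 row(s) had no t1 match → kept, t1 columns NULL.

(Central, NULL); (Central, NULL); (East, NULL); (South, NULL); (South, NULL); (NULL, FL); (NULL, FL); (NULL, GN); (NULL, SG); (NULL, UI); (NULL, NULL)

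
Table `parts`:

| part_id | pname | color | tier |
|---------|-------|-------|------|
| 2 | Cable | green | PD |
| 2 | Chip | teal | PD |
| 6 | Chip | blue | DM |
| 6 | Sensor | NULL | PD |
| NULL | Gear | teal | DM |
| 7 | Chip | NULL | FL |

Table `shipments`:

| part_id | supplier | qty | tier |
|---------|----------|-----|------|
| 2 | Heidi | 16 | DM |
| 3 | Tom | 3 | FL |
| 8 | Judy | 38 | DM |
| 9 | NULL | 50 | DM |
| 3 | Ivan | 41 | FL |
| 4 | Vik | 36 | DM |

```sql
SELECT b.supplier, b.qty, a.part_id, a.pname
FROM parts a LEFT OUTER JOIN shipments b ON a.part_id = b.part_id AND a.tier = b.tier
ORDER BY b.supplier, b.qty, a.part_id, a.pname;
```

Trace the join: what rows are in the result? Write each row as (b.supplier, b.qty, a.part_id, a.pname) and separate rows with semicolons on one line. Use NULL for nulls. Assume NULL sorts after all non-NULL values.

LEFT JOIN keeps every row from `parts`; unmatched rows get NULL for `shipments`'s columns.
Matching on a.part_id = b.part_id AND a.tier = b.tier. A NULL in a compared column never satisfies the condition.
- a[0] part_id=2, tier=PD → no match; kept with NULLs on the b side.
- a[1] part_id=2, tier=PD → no match; kept with NULLs on the b side.
- a[2] part_id=6, tier=DM → no match; kept with NULLs on the b side.
- a[3] part_id=6, tier=PD → no match; kept with NULLs on the b side.
- a[4] part_id=NULL, tier=DM → no match; kept with NULLs on the b side.
- a[5] part_id=7, tier=FL → no match; kept with NULLs on the b side.
After projecting and ordering:
b.supplier | b.qty | a.part_id | a.pname
NULL | NULL | 2 | Cable
NULL | NULL | 2 | Chip
NULL | NULL | 6 | Chip
NULL | NULL | 6 | Sensor
NULL | NULL | 7 | Chip
NULL | NULL | NULL | Gear

(NULL, NULL, 2, Cable); (NULL, NULL, 2, Chip); (NULL, NULL, 6, Chip); (NULL, NULL, 6, Sensor); (NULL, NULL, 7, Chip); (NULL, NULL, NULL, Gear)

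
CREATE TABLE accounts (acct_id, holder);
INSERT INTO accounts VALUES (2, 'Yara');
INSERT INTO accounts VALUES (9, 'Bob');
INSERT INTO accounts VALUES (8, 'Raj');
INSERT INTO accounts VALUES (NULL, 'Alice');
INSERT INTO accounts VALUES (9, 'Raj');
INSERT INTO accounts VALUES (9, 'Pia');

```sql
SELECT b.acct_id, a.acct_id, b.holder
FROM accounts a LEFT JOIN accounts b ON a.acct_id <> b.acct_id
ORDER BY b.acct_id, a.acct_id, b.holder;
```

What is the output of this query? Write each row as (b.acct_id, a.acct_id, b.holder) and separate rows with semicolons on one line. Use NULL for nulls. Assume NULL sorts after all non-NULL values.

LEFT JOIN keeps every row from `accounts a`; unmatched rows get NULL for `accounts b`'s columns.
Matching on a.acct_id <> b.acct_id. A NULL in a compared column never satisfies the condition.
- a[0] acct_id=2 → 4 match(es) in b → 4 row(s).
- a[1] acct_id=9 → 2 match(es) in b → 2 row(s).
- a[2] acct_id=8 → 4 match(es) in b → 4 row(s).
- a[3] acct_id=NULL → no match; kept with NULLs on the b side.
- a[4] acct_id=9 → 2 match(es) in b → 2 row(s).
- a[5] acct_id=9 → 2 match(es) in b → 2 row(s).

(2, 8, Yara); (2, 9, Yara); (2, 9, Yara); (2, 9, Yara); (8, 2, Raj); (8, 9, Raj); (8, 9, Raj); (8, 9, Raj); (9, 2, Bob); (9, 2, Pia); (9, 2, Raj); (9, 8, Bob); (9, 8, Pia); (9, 8, Raj); (NULL, NULL, NULL)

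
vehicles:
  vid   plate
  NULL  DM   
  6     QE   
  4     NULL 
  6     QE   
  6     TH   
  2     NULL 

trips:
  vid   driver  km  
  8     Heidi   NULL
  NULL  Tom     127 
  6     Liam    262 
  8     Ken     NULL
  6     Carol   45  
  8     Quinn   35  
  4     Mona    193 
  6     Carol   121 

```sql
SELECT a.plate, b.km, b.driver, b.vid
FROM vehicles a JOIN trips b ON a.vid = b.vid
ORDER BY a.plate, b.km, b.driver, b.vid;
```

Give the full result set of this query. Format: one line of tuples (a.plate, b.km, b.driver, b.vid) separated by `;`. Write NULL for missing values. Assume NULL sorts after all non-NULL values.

(QE, 45, Carol, 6); (QE, 45, Carol, 6); (QE, 121, Carol, 6); (QE, 121, Carol, 6); (QE, 262, Liam, 6); (QE, 262, Liam, 6); (TH, 45, Carol, 6); (TH, 121, Carol, 6); (TH, 262, Liam, 6); (NULL, 193, Mona, 4)

INNER JOIN keeps only pairs where the ON condition holds.
Matching on a.vid = b.vid. A NULL in a compared column never satisfies the condition.
- a row (vid=NULL): no match → dropped.
- a row (vid=6): matches 3 b row(s) → 3 output row(s).
- a row (vid=4): matches 1 b row(s) → 1 output row(s).
- a row (vid=6): matches 3 b row(s) → 3 output row(s).
- a row (vid=6): matches 3 b row(s) → 3 output row(s).
- a row (vid=2): no match → dropped.
After projecting and ordering:
a.plate | b.km | b.driver | b.vid
QE | 45 | Carol | 6
QE | 45 | Carol | 6
QE | 121 | Carol | 6
QE | 121 | Carol | 6
QE | 262 | Liam | 6
QE | 262 | Liam | 6
TH | 45 | Carol | 6
TH | 121 | Carol | 6
TH | 262 | Liam | 6
NULL | 193 | Mona | 4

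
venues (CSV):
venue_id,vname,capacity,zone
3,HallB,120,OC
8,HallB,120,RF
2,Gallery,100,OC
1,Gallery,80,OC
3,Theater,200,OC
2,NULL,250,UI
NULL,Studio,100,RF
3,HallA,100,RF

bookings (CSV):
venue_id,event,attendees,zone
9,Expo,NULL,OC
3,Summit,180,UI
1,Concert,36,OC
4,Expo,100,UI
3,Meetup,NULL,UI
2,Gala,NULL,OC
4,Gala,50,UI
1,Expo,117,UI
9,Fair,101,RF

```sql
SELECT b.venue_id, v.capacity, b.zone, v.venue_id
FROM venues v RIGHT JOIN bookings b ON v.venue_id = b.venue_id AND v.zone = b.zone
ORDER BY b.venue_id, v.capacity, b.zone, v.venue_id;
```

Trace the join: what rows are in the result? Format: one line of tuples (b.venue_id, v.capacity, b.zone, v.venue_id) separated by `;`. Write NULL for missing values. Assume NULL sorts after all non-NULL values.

RIGHT JOIN keeps every row from `bookings`; unmatched rows get NULL for `venues`'s columns.
Matching on v.venue_id = b.venue_id AND v.zone = b.zone. A NULL in a compared column never satisfies the condition.
- v row (venue_id=3, zone=OC): no match.
- v row (venue_id=8, zone=RF): no match.
- v row (venue_id=2, zone=OC): matches 1 b row(s) → 1 output row(s).
- v row (venue_id=1, zone=OC): matches 1 b row(s) → 1 output row(s).
- v row (venue_id=3, zone=OC): no match.
- v row (venue_id=2, zone=UI): no match.
- v row (venue_id=NULL, zone=RF): no match.
- v row (venue_id=3, zone=RF): no match.
- 7 b row(s) had no v match → kept, v columns NULL.
After projecting and ordering:
b.venue_id | v.capacity | b.zone | v.venue_id
1 | 80 | OC | 1
1 | NULL | UI | NULL
2 | 100 | OC | 2
3 | NULL | UI | NULL
3 | NULL | UI | NULL
4 | NULL | UI | NULL
4 | NULL | UI | NULL
9 | NULL | OC | NULL
9 | NULL | RF | NULL

(1, 80, OC, 1); (1, NULL, UI, NULL); (2, 100, OC, 2); (3, NULL, UI, NULL); (3, NULL, UI, NULL); (4, NULL, UI, NULL); (4, NULL, UI, NULL); (9, NULL, OC, NULL); (9, NULL, RF, NULL)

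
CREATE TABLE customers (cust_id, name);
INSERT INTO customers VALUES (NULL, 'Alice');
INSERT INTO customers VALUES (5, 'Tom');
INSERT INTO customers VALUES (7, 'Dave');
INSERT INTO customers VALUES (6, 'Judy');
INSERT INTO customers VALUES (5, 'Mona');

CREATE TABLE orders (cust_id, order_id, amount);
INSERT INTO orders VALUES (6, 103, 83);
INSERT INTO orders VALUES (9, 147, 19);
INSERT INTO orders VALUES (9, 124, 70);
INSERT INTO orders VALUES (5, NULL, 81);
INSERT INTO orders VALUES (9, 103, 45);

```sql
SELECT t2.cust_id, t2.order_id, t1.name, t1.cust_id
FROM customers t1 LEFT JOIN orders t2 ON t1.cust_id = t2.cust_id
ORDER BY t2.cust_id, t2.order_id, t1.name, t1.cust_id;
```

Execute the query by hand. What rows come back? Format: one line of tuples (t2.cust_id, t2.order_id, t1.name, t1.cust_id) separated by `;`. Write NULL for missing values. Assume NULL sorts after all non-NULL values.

(5, NULL, Mona, 5); (5, NULL, Tom, 5); (6, 103, Judy, 6); (NULL, NULL, Alice, NULL); (NULL, NULL, Dave, 7)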